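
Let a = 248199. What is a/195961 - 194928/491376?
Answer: 1745015542/2006052757 ≈ 0.86987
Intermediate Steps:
a/195961 - 194928/491376 = 248199/195961 - 194928/491376 = 248199*(1/195961) - 194928*1/491376 = 248199/195961 - 4061/10237 = 1745015542/2006052757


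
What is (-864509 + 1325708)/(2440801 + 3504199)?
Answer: 461199/5945000 ≈ 0.077578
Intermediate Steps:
(-864509 + 1325708)/(2440801 + 3504199) = 461199/5945000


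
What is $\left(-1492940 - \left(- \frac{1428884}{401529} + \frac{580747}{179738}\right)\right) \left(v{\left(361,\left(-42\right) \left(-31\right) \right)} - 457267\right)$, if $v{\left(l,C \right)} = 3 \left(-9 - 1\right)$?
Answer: $\frac{49271687112593489907347}{72170019402} \approx 6.8272 \cdot 10^{11}$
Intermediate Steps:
$v{\left(l,C \right)} = -30$ ($v{\left(l,C \right)} = 3 \left(-10\right) = -30$)
$\left(-1492940 - \left(- \frac{1428884}{401529} + \frac{580747}{179738}\right)\right) \left(v{\left(361,\left(-42\right) \left(-31\right) \right)} - 457267\right) = \left(-1492940 - \left(- \frac{1428884}{401529} + \frac{580747}{179738}\right)\right) \left(-30 - 457267\right) = \left(-1492940 - - \frac{23637990229}{72170019402}\right) \left(-457297\right) = \left(-1492940 + \left(- \frac{580747}{179738} + \frac{1428884}{401529}\right)\right) \left(-457297\right) = \left(-1492940 + \frac{23637990229}{72170019402}\right) \left(-457297\right) = \left(- \frac{107745485128031651}{72170019402}\right) \left(-457297\right) = \frac{49271687112593489907347}{72170019402}$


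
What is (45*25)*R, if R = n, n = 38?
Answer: 42750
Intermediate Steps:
R = 38
(45*25)*R = (45*25)*38 = 1125*38 = 42750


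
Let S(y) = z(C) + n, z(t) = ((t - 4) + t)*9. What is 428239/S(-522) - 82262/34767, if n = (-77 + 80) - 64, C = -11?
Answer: -14912852603/10256265 ≈ -1454.0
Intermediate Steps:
z(t) = -36 + 18*t (z(t) = ((-4 + t) + t)*9 = (-4 + 2*t)*9 = -36 + 18*t)
n = -61 (n = 3 - 64 = -61)
S(y) = -295 (S(y) = (-36 + 18*(-11)) - 61 = (-36 - 198) - 61 = -234 - 61 = -295)
428239/S(-522) - 82262/34767 = 428239/(-295) - 82262/34767 = 428239*(-1/295) - 82262*1/34767 = -428239/295 - 82262/34767 = -14912852603/10256265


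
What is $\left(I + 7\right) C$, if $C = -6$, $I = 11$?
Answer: $-108$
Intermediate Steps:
$\left(I + 7\right) C = \left(11 + 7\right) \left(-6\right) = 18 \left(-6\right) = -108$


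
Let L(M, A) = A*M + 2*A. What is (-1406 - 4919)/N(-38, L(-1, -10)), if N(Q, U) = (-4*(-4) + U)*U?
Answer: 1265/12 ≈ 105.42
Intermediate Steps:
L(M, A) = 2*A + A*M
N(Q, U) = U*(16 + U) (N(Q, U) = (16 + U)*U = U*(16 + U))
(-1406 - 4919)/N(-38, L(-1, -10)) = (-1406 - 4919)/(((-10*(2 - 1))*(16 - 10*(2 - 1)))) = -6325*(-1/(10*(16 - 10*1))) = -6325*(-1/(10*(16 - 10))) = -6325/((-10*6)) = -6325/(-60) = -6325*(-1/60) = 1265/12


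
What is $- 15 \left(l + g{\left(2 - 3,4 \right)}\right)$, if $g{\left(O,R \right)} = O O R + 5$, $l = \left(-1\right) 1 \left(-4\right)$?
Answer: $-195$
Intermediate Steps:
$l = 4$ ($l = \left(-1\right) \left(-4\right) = 4$)
$g{\left(O,R \right)} = 5 + R O^{2}$ ($g{\left(O,R \right)} = O^{2} R + 5 = R O^{2} + 5 = 5 + R O^{2}$)
$- 15 \left(l + g{\left(2 - 3,4 \right)}\right) = - 15 \left(4 + \left(5 + 4 \left(2 - 3\right)^{2}\right)\right) = - 15 \left(4 + \left(5 + 4 \left(-1\right)^{2}\right)\right) = - 15 \left(4 + \left(5 + 4 \cdot 1\right)\right) = - 15 \left(4 + \left(5 + 4\right)\right) = - 15 \left(4 + 9\right) = \left(-15\right) 13 = -195$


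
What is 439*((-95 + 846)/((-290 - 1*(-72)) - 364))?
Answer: -329689/582 ≈ -566.48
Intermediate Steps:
439*((-95 + 846)/((-290 - 1*(-72)) - 364)) = 439*(751/((-290 + 72) - 364)) = 439*(751/(-218 - 364)) = 439*(751/(-582)) = 439*(751*(-1/582)) = 439*(-751/582) = -329689/582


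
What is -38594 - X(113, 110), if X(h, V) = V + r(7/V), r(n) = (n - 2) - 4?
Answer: -4256787/110 ≈ -38698.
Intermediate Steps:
r(n) = -6 + n (r(n) = (-2 + n) - 4 = -6 + n)
X(h, V) = -6 + V + 7/V (X(h, V) = V + (-6 + 7/V) = -6 + V + 7/V)
-38594 - X(113, 110) = -38594 - (-6 + 110 + 7/110) = -38594 - 1*11447/110 = -38594 - 11447/110 = -4256787/110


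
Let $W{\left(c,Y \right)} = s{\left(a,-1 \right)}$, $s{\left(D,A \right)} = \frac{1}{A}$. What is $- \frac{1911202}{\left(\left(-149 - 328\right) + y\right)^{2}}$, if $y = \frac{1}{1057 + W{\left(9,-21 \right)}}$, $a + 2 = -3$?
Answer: $- \frac{2131250153472}{253724771521} \approx -8.3999$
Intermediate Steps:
$a = -5$ ($a = -2 - 3 = -5$)
$W{\left(c,Y \right)} = -1$ ($W{\left(c,Y \right)} = \frac{1}{-1} = -1$)
$y = \frac{1}{1056}$ ($y = \frac{1}{1057 - 1} = \frac{1}{1056} \approx 0.00094697$)
$- \frac{1911202}{\left(\left(-149 - 328\right) + y\right)^{2}} = - \frac{1911202}{\left(\left(-149 - 328\right) + \frac{1}{1056}\right)^{2}} = - \frac{1911202}{\left(-477 + \frac{1}{1056}\right)^{2}} = - \frac{1911202}{\left(- \frac{503711}{1056}\right)^{2}} = - \frac{1911202}{\frac{253724771521}{1115136}} = \left(-1911202\right) \frac{1115136}{253724771521} = - \frac{2131250153472}{253724771521}$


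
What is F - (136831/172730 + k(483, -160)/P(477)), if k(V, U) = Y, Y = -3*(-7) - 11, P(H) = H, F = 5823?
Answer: 479702843143/82392210 ≈ 5822.2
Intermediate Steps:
Y = 10 (Y = 21 - 11 = 10)
k(V, U) = 10
F - (136831/172730 + k(483, -160)/P(477)) = 5823 - (136831/172730 + 10/477) = 5823 - 1*66995687/82392210 = 5823 - 66995687/82392210 = 479702843143/82392210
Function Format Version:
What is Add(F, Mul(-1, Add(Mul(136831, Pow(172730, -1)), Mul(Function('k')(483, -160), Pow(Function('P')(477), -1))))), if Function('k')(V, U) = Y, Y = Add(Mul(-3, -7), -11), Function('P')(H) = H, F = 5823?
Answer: Rational(479702843143, 82392210) ≈ 5822.2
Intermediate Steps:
Y = 10 (Y = Add(21, -11) = 10)
Function('k')(V, U) = 10
Add(F, Mul(-1, Add(Mul(136831, Pow(172730, -1)), Mul(Function('k')(483, -160), Pow(Function('P')(477), -1))))) = Add(5823, Mul(-1, Add(Mul(136831, Pow(172730, -1)), Mul(10, Pow(477, -1))))) = Add(5823, Mul(-1, Add(Mul(136831, Rational(1, 172730)), Mul(10, Rational(1, 477))))) = Add(5823, Mul(-1, Add(Rational(136831, 172730), Rational(10, 477)))) = Add(5823, Mul(-1, Rational(66995687, 82392210))) = Add(5823, Rational(-66995687, 82392210)) = Rational(479702843143, 82392210)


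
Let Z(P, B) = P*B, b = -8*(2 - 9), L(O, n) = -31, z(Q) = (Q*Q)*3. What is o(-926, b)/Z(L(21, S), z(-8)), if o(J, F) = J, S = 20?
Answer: 463/2976 ≈ 0.15558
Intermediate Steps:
z(Q) = 3*Q² (z(Q) = Q²*3 = 3*Q²)
b = 56 (b = -8*(-7) = 56)
Z(P, B) = B*P
o(-926, b)/Z(L(21, S), z(-8)) = -926/((3*(-8)²)*(-31)) = -926/((3*64)*(-31)) = -926/(192*(-31)) = -926/(-5952) = -926*(-1/5952) = 463/2976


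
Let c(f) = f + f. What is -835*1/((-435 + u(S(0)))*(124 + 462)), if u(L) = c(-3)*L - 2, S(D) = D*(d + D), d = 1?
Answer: 835/256082 ≈ 0.0032607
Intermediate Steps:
c(f) = 2*f
S(D) = D*(1 + D)
u(L) = -2 - 6*L (u(L) = (2*(-3))*L - 2 = -6*L - 2 = -2 - 6*L)
-835*1/((-435 + u(S(0)))*(124 + 462)) = -835*1/((-435 + (-2 - 0*(1 + 0)))*(124 + 462)) = -835*1/(586*(-435 + (-2 - 0))) = -835*1/(586*(-435 + (-2 - 6*0))) = -835*1/(586*(-435 + (-2 + 0))) = -835*1/(586*(-435 - 2)) = -835/((-437*586)) = -835/(-256082) = -835*(-1/256082) = 835/256082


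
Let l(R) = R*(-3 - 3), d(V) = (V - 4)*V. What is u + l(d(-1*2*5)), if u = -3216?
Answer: -4056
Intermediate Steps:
d(V) = V*(-4 + V) (d(V) = (-4 + V)*V = V*(-4 + V))
l(R) = -6*R (l(R) = R*(-6) = -6*R)
u + l(d(-1*2*5)) = -3216 - 6*(-1*2*5)*(-4 - 1*2*5) = -3216 - 6*(-2*5)*(-4 - 2*5) = -3216 - 6*(-1*10)*(-4 - 1*10) = -3216 - (-60)*(-4 - 10) = -3216 - (-60)*(-14) = -3216 - 6*140 = -3216 - 840 = -4056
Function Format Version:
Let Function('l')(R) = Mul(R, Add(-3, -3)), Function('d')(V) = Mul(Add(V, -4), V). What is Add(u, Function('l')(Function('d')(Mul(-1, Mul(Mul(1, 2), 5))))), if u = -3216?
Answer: -4056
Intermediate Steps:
Function('d')(V) = Mul(V, Add(-4, V)) (Function('d')(V) = Mul(Add(-4, V), V) = Mul(V, Add(-4, V)))
Function('l')(R) = Mul(-6, R) (Function('l')(R) = Mul(R, -6) = Mul(-6, R))
Add(u, Function('l')(Function('d')(Mul(-1, Mul(Mul(1, 2), 5))))) = Add(-3216, Mul(-6, Mul(Mul(-1, Mul(Mul(1, 2), 5)), Add(-4, Mul(-1, Mul(Mul(1, 2), 5)))))) = Add(-3216, Mul(-6, Mul(Mul(-1, Mul(2, 5)), Add(-4, Mul(-1, Mul(2, 5)))))) = Add(-3216, Mul(-6, Mul(Mul(-1, 10), Add(-4, Mul(-1, 10))))) = Add(-3216, Mul(-6, Mul(-10, Add(-4, -10)))) = Add(-3216, Mul(-6, Mul(-10, -14))) = Add(-3216, Mul(-6, 140)) = Add(-3216, -840) = -4056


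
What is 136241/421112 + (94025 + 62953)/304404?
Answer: 8964802075/10682348104 ≈ 0.83922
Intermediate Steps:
136241/421112 + (94025 + 62953)/304404 = 136241*(1/421112) + 156978*(1/304404) = 136241/421112 + 26163/50734 = 8964802075/10682348104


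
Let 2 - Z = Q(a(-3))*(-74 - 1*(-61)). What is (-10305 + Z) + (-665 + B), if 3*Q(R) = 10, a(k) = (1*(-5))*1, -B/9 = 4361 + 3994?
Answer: -258359/3 ≈ -86120.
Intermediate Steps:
B = -75195 (B = -9*(4361 + 3994) = -9*8355 = -75195)
a(k) = -5 (a(k) = -5*1 = -5)
Q(R) = 10/3 (Q(R) = (⅓)*10 = 10/3)
Z = 136/3 (Z = 2 - 10*(-74 - 1*(-61))/3 = 2 - 10*(-74 + 61)/3 = 2 - 10*(-13)/3 = 2 - 1*(-130/3) = 2 + 130/3 = 136/3 ≈ 45.333)
(-10305 + Z) + (-665 + B) = (-10305 + 136/3) + (-665 - 75195) = -30779/3 - 75860 = -258359/3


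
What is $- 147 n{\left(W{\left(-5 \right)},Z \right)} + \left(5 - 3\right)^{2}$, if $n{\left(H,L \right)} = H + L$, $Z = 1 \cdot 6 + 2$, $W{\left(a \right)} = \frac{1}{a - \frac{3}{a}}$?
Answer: $- \frac{25049}{22} \approx -1138.6$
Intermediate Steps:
$Z = 8$ ($Z = 6 + 2 = 8$)
$- 147 n{\left(W{\left(-5 \right)},Z \right)} + \left(5 - 3\right)^{2} = - 147 \left(- \frac{5}{-3 + \left(-5\right)^{2}} + 8\right) + \left(5 - 3\right)^{2} = - 147 \left(- \frac{5}{-3 + 25} + 8\right) + 2^{2} = - 147 \left(- \frac{5}{22} + 8\right) + 4 = \left(-147\right) \frac{171}{22} + 4 = - \frac{25137}{22} + 4 = - \frac{25049}{22}$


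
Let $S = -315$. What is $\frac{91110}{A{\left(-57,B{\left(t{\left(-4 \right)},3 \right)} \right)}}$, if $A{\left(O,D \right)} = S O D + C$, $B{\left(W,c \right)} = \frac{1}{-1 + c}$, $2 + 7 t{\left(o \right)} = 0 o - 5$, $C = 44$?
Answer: $\frac{182220}{18043} \approx 10.099$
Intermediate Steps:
$t{\left(o \right)} = -1$ ($t{\left(o \right)} = - \frac{2}{7} + \frac{0 o - 5}{7} = - \frac{2}{7} + \frac{0 - 5}{7} = - \frac{2}{7} + \frac{1}{7} \left(-5\right) = - \frac{2}{7} - \frac{5}{7} = -1$)
$A{\left(O,D \right)} = 44 - 315 D O$ ($A{\left(O,D \right)} = - 315 O D + 44 = - 315 D O + 44 = 44 - 315 D O$)
$\frac{91110}{A{\left(-57,B{\left(t{\left(-4 \right)},3 \right)} \right)}} = \frac{91110}{44 - 315 \frac{1}{-1 + 3} \left(-57\right)} = \frac{91110}{44 - 315 \cdot \frac{1}{2} \left(-57\right)} = \frac{91110}{44 - \frac{315}{2} \left(-57\right)} = \frac{91110}{44 + \frac{17955}{2}} = \frac{91110}{\frac{18043}{2}} = 91110 \cdot \frac{2}{18043} = \frac{182220}{18043}$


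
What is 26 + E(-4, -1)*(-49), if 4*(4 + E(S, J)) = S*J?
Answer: 173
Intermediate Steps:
E(S, J) = -4 + J*S/4 (E(S, J) = -4 + (S*J)/4 = -4 + (J*S)/4 = -4 + J*S/4)
26 + E(-4, -1)*(-49) = 26 + (-4 + (¼)*(-1)*(-4))*(-49) = 26 + (-4 + 1)*(-49) = 26 - 3*(-49) = 26 + 147 = 173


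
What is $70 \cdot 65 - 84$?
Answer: $4466$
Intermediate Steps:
$70 \cdot 65 - 84 = 4550 - 84 = 4466$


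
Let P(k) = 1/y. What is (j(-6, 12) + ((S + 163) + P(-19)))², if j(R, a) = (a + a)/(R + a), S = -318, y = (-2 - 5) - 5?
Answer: 3286969/144 ≈ 22826.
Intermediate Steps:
y = -12 (y = -7 - 5 = -12)
P(k) = -1/12 (P(k) = 1/(-12) = -1/12)
j(R, a) = 2*a/(R + a) (j(R, a) = (2*a)/(R + a) = 2*a/(R + a))
(j(-6, 12) + ((S + 163) + P(-19)))² = (2*12/(-6 + 12) + ((-318 + 163) - 1/12))² = (2*12/6 + (-155 - 1/12))² = (2*12*(⅙) - 1861/12)² = (4 - 1861/12)² = (-1813/12)² = 3286969/144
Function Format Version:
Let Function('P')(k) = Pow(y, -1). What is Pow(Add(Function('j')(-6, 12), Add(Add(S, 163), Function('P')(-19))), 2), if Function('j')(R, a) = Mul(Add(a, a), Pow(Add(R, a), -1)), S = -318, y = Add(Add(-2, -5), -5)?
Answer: Rational(3286969, 144) ≈ 22826.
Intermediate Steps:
y = -12 (y = Add(-7, -5) = -12)
Function('P')(k) = Rational(-1, 12) (Function('P')(k) = Pow(-12, -1) = Rational(-1, 12))
Function('j')(R, a) = Mul(2, a, Pow(Add(R, a), -1)) (Function('j')(R, a) = Mul(Mul(2, a), Pow(Add(R, a), -1)) = Mul(2, a, Pow(Add(R, a), -1)))
Pow(Add(Function('j')(-6, 12), Add(Add(S, 163), Function('P')(-19))), 2) = Pow(Add(Mul(2, 12, Pow(Add(-6, 12), -1)), Add(Add(-318, 163), Rational(-1, 12))), 2) = Pow(Add(Mul(2, 12, Pow(6, -1)), Add(-155, Rational(-1, 12))), 2) = Pow(Add(Mul(2, 12, Rational(1, 6)), Rational(-1861, 12)), 2) = Pow(Add(4, Rational(-1861, 12)), 2) = Pow(Rational(-1813, 12), 2) = Rational(3286969, 144)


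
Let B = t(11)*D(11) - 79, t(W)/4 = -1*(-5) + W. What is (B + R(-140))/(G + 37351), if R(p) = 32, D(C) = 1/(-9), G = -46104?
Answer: 487/78777 ≈ 0.0061820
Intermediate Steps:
t(W) = 20 + 4*W (t(W) = 4*(-1*(-5) + W) = 4*(5 + W) = 20 + 4*W)
D(C) = -⅑
B = -775/9 (B = (20 + 4*11)*(-⅑) - 79 = (20 + 44)*(-⅑) - 79 = 64*(-⅑) - 79 = -64/9 - 79 = -775/9 ≈ -86.111)
(B + R(-140))/(G + 37351) = (-775/9 + 32)/(-46104 + 37351) = -487/9/(-8753) = -487/9*(-1/8753) = 487/78777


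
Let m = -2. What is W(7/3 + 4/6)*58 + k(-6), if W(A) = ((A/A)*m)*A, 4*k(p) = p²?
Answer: -339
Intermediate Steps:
k(p) = p²/4
W(A) = -2*A (W(A) = ((A/A)*(-2))*A = (1*(-2))*A = -2*A)
W(7/3 + 4/6)*58 + k(-6) = -2*(7/3 + 4/6)*58 + (¼)*(-6)² = -2*(7*(⅓) + 4*(⅙))*58 + (¼)*36 = -2*(7/3 + ⅔)*58 + 9 = -2*3*58 + 9 = -6*58 + 9 = -348 + 9 = -339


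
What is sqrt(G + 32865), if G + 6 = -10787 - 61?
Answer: sqrt(22011) ≈ 148.36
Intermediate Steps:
G = -10854 (G = -6 + (-10787 - 61) = -6 - 10848 = -10854)
sqrt(G + 32865) = sqrt(-10854 + 32865) = sqrt(22011)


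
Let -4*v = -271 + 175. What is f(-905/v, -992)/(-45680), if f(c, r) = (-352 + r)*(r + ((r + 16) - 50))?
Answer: -169512/2855 ≈ -59.374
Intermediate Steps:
v = 24 (v = -(-271 + 175)/4 = -¼*(-96) = 24)
f(c, r) = (-352 + r)*(-34 + 2*r) (f(c, r) = (-352 + r)*(r + ((16 + r) - 50)) = (-352 + r)*(r + (-34 + r)) = (-352 + r)*(-34 + 2*r))
f(-905/v, -992)/(-45680) = (11968 - 738*(-992) + 2*(-992)²)/(-45680) = (11968 + 732096 + 2*984064)*(-1/45680) = (11968 + 732096 + 1968128)*(-1/45680) = 2712192*(-1/45680) = -169512/2855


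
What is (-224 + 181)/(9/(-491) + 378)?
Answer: -21113/185589 ≈ -0.11376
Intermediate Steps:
(-224 + 181)/(9/(-491) + 378) = -43/(9*(-1/491) + 378) = -43/(-9/491 + 378) = -43/185589/491 = -43*491/185589 = -21113/185589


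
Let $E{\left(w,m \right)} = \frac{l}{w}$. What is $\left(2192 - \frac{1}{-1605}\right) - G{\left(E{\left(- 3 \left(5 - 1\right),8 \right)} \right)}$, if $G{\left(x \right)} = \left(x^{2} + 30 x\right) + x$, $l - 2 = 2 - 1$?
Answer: $\frac{56487991}{25680} \approx 2199.7$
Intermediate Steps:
$l = 3$ ($l = 2 + \left(2 - 1\right) = 2 + 1 = 3$)
$E{\left(w,m \right)} = \frac{3}{w}$
$G{\left(x \right)} = x^{2} + 31 x$
$\left(2192 - \frac{1}{-1605}\right) - G{\left(E{\left(- 3 \left(5 - 1\right),8 \right)} \right)} = \left(2192 - \frac{1}{-1605}\right) - \frac{3}{\left(-3\right) \left(5 - 1\right)} \left(31 + \frac{3}{\left(-3\right) \left(5 - 1\right)}\right) = \left(2192 - - \frac{1}{1605}\right) - \frac{3}{\left(-3\right) 4} \left(31 + \frac{3}{\left(-3\right) 4}\right) = \left(2192 + \frac{1}{1605}\right) - \frac{3}{-12} \left(31 + \frac{3}{-12}\right) = \frac{3518161}{1605} - 3 \left(- \frac{1}{12}\right) \left(31 + 3 \left(- \frac{1}{12}\right)\right) = \frac{3518161}{1605} - - \frac{31 - \frac{1}{4}}{4} = \frac{3518161}{1605} - \left(- \frac{1}{4}\right) \frac{123}{4} = \frac{3518161}{1605} - - \frac{123}{16} = \frac{3518161}{1605} + \frac{123}{16} = \frac{56487991}{25680}$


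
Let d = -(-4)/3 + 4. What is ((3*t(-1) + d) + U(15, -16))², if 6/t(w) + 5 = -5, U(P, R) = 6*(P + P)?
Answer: 7579009/225 ≈ 33685.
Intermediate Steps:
U(P, R) = 12*P (U(P, R) = 6*(2*P) = 12*P)
t(w) = -⅗ (t(w) = 6/(-5 - 5) = 6/(-10) = 6*(-⅒) = -⅗)
d = 16/3 (d = -(-4)/3 + 4 = -2*(-⅔) + 4 = 4/3 + 4 = 16/3 ≈ 5.3333)
((3*t(-1) + d) + U(15, -16))² = ((3*(-⅗) + 16/3) + 12*15)² = ((-9/5 + 16/3) + 180)² = (53/15 + 180)² = (2753/15)² = 7579009/225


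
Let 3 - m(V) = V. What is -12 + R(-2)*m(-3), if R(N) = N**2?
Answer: 12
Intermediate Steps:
m(V) = 3 - V
-12 + R(-2)*m(-3) = -12 + (-2)**2*(3 - 1*(-3)) = -12 + 4*(3 + 3) = -12 + 4*6 = -12 + 24 = 12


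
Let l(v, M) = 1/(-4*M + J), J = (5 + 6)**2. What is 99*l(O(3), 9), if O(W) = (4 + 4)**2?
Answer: 99/85 ≈ 1.1647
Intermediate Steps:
J = 121 (J = 11**2 = 121)
O(W) = 64 (O(W) = 8**2 = 64)
l(v, M) = 1/(121 - 4*M) (l(v, M) = 1/(-4*M + 121) = 1/(121 - 4*M))
99*l(O(3), 9) = 99*(-1/(-121 + 4*9)) = 99*(-1/(-121 + 36)) = 99*(-1/(-85)) = 99*(-1*(-1/85)) = 99*(1/85) = 99/85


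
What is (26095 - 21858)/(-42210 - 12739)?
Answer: -4237/54949 ≈ -0.077108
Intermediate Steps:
(26095 - 21858)/(-42210 - 12739) = 4237/(-54949) = 4237*(-1/54949) = -4237/54949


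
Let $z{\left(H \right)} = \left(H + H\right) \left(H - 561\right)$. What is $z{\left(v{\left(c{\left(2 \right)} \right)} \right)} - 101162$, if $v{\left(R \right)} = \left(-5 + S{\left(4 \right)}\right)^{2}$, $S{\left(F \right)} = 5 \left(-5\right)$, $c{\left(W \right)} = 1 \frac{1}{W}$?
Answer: $509038$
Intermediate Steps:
$c{\left(W \right)} = \frac{1}{W}$
$S{\left(F \right)} = -25$
$v{\left(R \right)} = 900$ ($v{\left(R \right)} = \left(-5 - 25\right)^{2} = \left(-30\right)^{2} = 900$)
$z{\left(H \right)} = 2 H \left(-561 + H\right)$
$z{\left(v{\left(c{\left(2 \right)} \right)} \right)} - 101162 = 2 \cdot 900 \left(-561 + 900\right) - 101162 = 2 \cdot 900 \cdot 339 - 101162 = 610200 - 101162 = 509038$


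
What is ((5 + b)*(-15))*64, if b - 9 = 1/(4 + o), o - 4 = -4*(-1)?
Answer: -13520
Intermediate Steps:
o = 8 (o = 4 - 4*(-1) = 4 + 4 = 8)
b = 109/12 (b = 9 + 1/(4 + 8) = 9 + 1/12 = 109/12 ≈ 9.0833)
((5 + b)*(-15))*64 = ((5 + 109/12)*(-15))*64 = ((169/12)*(-15))*64 = -845/4*64 = -13520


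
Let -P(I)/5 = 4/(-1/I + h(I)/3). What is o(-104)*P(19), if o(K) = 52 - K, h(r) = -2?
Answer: 177840/41 ≈ 4337.6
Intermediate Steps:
P(I) = -20/(-⅔ - 1/I) (P(I) = -20/(-1/I - 2/3) = -20/(-1/I - 2*⅓) = -20/(-1/I - ⅔) = -20/(-⅔ - 1/I))
o(-104)*P(19) = (52 - 1*(-104))*(60*19/(3 + 2*19)) = (52 + 104)*(60*19/(3 + 38)) = 156*(60*19/41) = 156*(60*19*(1/41)) = 156*(1140/41) = 177840/41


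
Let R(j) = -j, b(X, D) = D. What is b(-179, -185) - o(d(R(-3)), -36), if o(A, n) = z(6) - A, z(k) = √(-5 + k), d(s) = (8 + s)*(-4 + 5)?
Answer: -175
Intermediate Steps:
d(s) = 8 + s (d(s) = (8 + s)*1 = 8 + s)
o(A, n) = 1 - A (o(A, n) = √(-5 + 6) - A = √1 - A = 1 - A)
b(-179, -185) - o(d(R(-3)), -36) = -185 - (1 - (8 - 1*(-3))) = -185 - (1 - (8 + 3)) = -185 - (1 - 1*11) = -185 - (1 - 11) = -185 - 1*(-10) = -185 + 10 = -175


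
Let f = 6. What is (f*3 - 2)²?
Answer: 256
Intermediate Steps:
(f*3 - 2)² = (6*3 - 2)² = (18 - 2)² = 16² = 256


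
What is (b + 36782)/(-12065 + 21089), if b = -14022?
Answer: 2845/1128 ≈ 2.5222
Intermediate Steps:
(b + 36782)/(-12065 + 21089) = (-14022 + 36782)/(-12065 + 21089) = 22760/9024 = 22760*(1/9024) = 2845/1128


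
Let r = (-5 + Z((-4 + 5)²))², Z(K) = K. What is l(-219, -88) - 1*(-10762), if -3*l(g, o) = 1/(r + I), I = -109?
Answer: 3002599/279 ≈ 10762.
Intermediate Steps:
r = 16 (r = (-5 + (-4 + 5)²)² = (-5 + 1²)² = (-5 + 1)² = (-4)² = 16)
l(g, o) = 1/279 (l(g, o) = -1/(3*(16 - 109)) = -⅓/(-93) = -⅓*(-1/93) = 1/279)
l(-219, -88) - 1*(-10762) = 1/279 - 1*(-10762) = 1/279 + 10762 = 3002599/279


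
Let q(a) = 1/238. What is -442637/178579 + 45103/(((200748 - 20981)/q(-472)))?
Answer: -18929968639165/7640421440134 ≈ -2.4776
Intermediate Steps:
q(a) = 1/238
-442637/178579 + 45103/(((200748 - 20981)/q(-472))) = -442637/178579 + 45103/(((200748 - 20981)/(1/238))) = -442637*1/178579 + 45103/((179767*238)) = -442637/178579 + 45103/42784546 = -18929968639165/7640421440134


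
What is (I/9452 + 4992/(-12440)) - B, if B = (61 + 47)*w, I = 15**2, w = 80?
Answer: -126995058573/14697860 ≈ -8640.4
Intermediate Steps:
I = 225
B = 8640 (B = (61 + 47)*80 = 108*80 = 8640)
(I/9452 + 4992/(-12440)) - B = (225/9452 + 4992/(-12440)) - 1*8640 = (225*(1/9452) + 4992*(-1/12440)) - 8640 = (225/9452 - 624/1555) - 8640 = -5548173/14697860 - 8640 = -126995058573/14697860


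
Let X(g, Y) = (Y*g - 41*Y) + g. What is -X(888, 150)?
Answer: -127938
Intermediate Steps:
X(g, Y) = g - 41*Y + Y*g (X(g, Y) = (-41*Y + Y*g) + g = g - 41*Y + Y*g)
-X(888, 150) = -(888 - 41*150 + 150*888) = -(888 - 6150 + 133200) = -1*127938 = -127938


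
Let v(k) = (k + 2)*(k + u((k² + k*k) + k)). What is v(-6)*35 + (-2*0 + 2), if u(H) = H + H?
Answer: -17638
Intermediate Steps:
u(H) = 2*H
v(k) = (2 + k)*(3*k + 4*k²) (v(k) = (k + 2)*(k + 2*((k² + k*k) + k)) = (2 + k)*(k + 2*((k² + k²) + k)) = (2 + k)*(k + 2*(2*k² + k)) = (2 + k)*(k + 2*(k + 2*k²)) = (2 + k)*(k + (2*k + 4*k²)) = (2 + k)*(3*k + 4*k²))
v(-6)*35 + (-2*0 + 2) = -6*(6 + 4*(-6)² + 11*(-6))*35 + (-2*0 + 2) = -6*(6 + 4*36 - 66)*35 + (0 + 2) = -6*(6 + 144 - 66)*35 + 2 = -6*84*35 + 2 = -504*35 + 2 = -17640 + 2 = -17638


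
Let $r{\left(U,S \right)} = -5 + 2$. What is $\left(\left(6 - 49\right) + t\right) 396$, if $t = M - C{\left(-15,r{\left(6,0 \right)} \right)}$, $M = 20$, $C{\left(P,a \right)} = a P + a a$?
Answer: $-30492$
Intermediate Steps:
$r{\left(U,S \right)} = -3$
$C{\left(P,a \right)} = a^{2} + P a$ ($C{\left(P,a \right)} = P a + a^{2} = a^{2} + P a$)
$t = -34$ ($t = 20 - - 3 \left(-15 - 3\right) = 20 - \left(-3\right) \left(-18\right) = 20 - 54 = -34$)
$\left(\left(6 - 49\right) + t\right) 396 = \left(\left(6 - 49\right) - 34\right) 396 = \left(-43 - 34\right) 396 = \left(-77\right) 396 = -30492$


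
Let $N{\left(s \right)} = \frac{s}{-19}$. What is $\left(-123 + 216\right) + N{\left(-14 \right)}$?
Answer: $\frac{1781}{19} \approx 93.737$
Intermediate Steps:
$N{\left(s \right)} = - \frac{s}{19}$ ($N{\left(s \right)} = s \left(- \frac{1}{19}\right) = - \frac{s}{19}$)
$\left(-123 + 216\right) + N{\left(-14 \right)} = \left(-123 + 216\right) - - \frac{14}{19} = 93 + \frac{14}{19} = \frac{1781}{19}$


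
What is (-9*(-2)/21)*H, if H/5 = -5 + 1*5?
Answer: 0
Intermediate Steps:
H = 0 (H = 5*(-5 + 1*5) = 5*(-5 + 5) = 5*0 = 0)
(-9*(-2)/21)*H = (-9*(-2)/21)*0 = (18*(1/21))*0 = (6/7)*0 = 0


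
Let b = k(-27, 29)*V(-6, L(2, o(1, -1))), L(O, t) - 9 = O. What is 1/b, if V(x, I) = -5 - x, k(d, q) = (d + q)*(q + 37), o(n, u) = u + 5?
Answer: 1/132 ≈ 0.0075758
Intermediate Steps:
o(n, u) = 5 + u
L(O, t) = 9 + O
k(d, q) = (37 + q)*(d + q) (k(d, q) = (d + q)*(37 + q) = (37 + q)*(d + q))
b = 132 (b = (29² + 37*(-27) + 37*29 - 27*29)*(-5 - 1*(-6)) = (841 - 999 + 1073 - 783)*(-5 + 6) = 132*1 = 132)
1/b = 1/132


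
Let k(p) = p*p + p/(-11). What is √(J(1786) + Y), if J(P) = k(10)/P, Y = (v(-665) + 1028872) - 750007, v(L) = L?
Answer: 3*√2982654786815/9823 ≈ 527.45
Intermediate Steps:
k(p) = p² - p/11 (k(p) = p² + p*(-1/11) = p² - p/11)
Y = 278200 (Y = (-665 + 1028872) - 750007 = 1028207 - 750007 = 278200)
J(P) = 1090/(11*P) (J(P) = (10*(-1/11 + 10))/P = (10*(109/11))/P = 1090/(11*P))
√(J(1786) + Y) = √((1090/11)/1786 + 278200) = √((1090/11)*(1/1786) + 278200) = √(545/9823 + 278200) = √(2732759145/9823) = 3*√2982654786815/9823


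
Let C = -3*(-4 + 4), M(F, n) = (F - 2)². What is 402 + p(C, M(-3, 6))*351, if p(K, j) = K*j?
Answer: 402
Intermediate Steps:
M(F, n) = (-2 + F)²
C = 0 (C = -3*0 = 0)
402 + p(C, M(-3, 6))*351 = 402 + (0*(-2 - 3)²)*351 = 402 + (0*(-5)²)*351 = 402 + (0*25)*351 = 402 + 0*351 = 402 + 0 = 402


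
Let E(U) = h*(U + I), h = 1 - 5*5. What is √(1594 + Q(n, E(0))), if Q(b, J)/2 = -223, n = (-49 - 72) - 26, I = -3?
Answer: 2*√287 ≈ 33.882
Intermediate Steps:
h = -24 (h = 1 - 25 = -24)
n = -147 (n = -121 - 26 = -147)
E(U) = 72 - 24*U (E(U) = -24*(U - 3) = -24*(-3 + U) = 72 - 24*U)
Q(b, J) = -446 (Q(b, J) = 2*(-223) = -446)
√(1594 + Q(n, E(0))) = √(1594 - 446) = √1148 = 2*√287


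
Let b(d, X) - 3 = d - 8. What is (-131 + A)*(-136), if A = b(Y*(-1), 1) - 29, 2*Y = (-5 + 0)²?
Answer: 24140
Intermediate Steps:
Y = 25/2 (Y = (-5 + 0)²/2 = (½)*(-5)² = (½)*25 = 25/2 ≈ 12.500)
b(d, X) = -5 + d (b(d, X) = 3 + (d - 8) = 3 + (-8 + d) = -5 + d)
A = -93/2 (A = (-5 + (25/2)*(-1)) - 29 = (-5 - 25/2) - 29 = -35/2 - 29 = -93/2 ≈ -46.500)
(-131 + A)*(-136) = (-131 - 93/2)*(-136) = -355/2*(-136) = 24140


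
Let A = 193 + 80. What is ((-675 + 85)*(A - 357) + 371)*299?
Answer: 14929369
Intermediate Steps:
A = 273
((-675 + 85)*(A - 357) + 371)*299 = ((-675 + 85)*(273 - 357) + 371)*299 = (-590*(-84) + 371)*299 = (49560 + 371)*299 = 49931*299 = 14929369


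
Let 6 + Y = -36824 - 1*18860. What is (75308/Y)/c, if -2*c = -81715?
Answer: -75308/2275354175 ≈ -3.3097e-5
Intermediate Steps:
Y = -55690 (Y = -6 + (-36824 - 1*18860) = -6 + (-36824 - 18860) = -6 - 55684 = -55690)
c = 81715/2 (c = -½*(-81715) = 81715/2 ≈ 40858.)
(75308/Y)/c = (75308/(-55690))/(81715/2) = (75308*(-1/55690))*(2/81715) = -37654/27845*2/81715 = -75308/2275354175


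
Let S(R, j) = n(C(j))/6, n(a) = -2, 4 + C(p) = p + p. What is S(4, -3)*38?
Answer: -38/3 ≈ -12.667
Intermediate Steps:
C(p) = -4 + 2*p (C(p) = -4 + (p + p) = -4 + 2*p)
S(R, j) = -⅓ (S(R, j) = -2/6 = -2*⅙ = -⅓)
S(4, -3)*38 = -⅓*38 = -38/3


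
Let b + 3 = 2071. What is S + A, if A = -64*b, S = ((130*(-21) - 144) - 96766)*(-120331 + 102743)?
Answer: 1752335968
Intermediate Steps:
b = 2068 (b = -3 + 2071 = 2068)
S = 1752468320 (S = ((-2730 - 144) - 96766)*(-17588) = (-2874 - 96766)*(-17588) = -99640*(-17588) = 1752468320)
A = -132352 (A = -64*2068 = -132352)
S + A = 1752468320 - 132352 = 1752335968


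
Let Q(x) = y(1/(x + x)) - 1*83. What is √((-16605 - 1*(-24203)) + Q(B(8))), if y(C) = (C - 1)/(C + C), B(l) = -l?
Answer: √30094/2 ≈ 86.738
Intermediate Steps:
y(C) = (-1 + C)/(2*C) (y(C) = (-1 + C)/((2*C)) = (-1 + C)*(1/(2*C)) = (-1 + C)/(2*C))
Q(x) = -83 + x*(-1 + 1/(2*x)) (Q(x) = (-1 + 1/(x + x))/(2*(1/(x + x))) - 1*83 = (-1 + 1/(2*x))/(2*(1/(2*x))) - 83 = (-1 + 1/(2*x))/(2*((1/(2*x)))) - 83 = (2*x)*(-1 + 1/(2*x))/2 - 83 = x*(-1 + 1/(2*x)) - 83 = -83 + x*(-1 + 1/(2*x)))
√((-16605 - 1*(-24203)) + Q(B(8))) = √((-16605 - 1*(-24203)) + (-165/2 - (-1)*8)) = √((-16605 + 24203) + (-165/2 - 1*(-8))) = √(7598 + (-165/2 + 8)) = √(7598 - 149/2) = √(15047/2) = √30094/2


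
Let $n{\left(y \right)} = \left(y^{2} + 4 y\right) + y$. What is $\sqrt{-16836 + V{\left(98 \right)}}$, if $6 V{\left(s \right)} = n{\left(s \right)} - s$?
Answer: $i \sqrt{15170} \approx 123.17 i$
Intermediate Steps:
$n{\left(y \right)} = y^{2} + 5 y$
$V{\left(s \right)} = - \frac{s}{6} + \frac{s \left(5 + s\right)}{6}$ ($V{\left(s \right)} = \frac{s \left(5 + s\right) - s}{6} = \frac{- s + s \left(5 + s\right)}{6} = - \frac{s}{6} + \frac{s \left(5 + s\right)}{6}$)
$\sqrt{-16836 + V{\left(98 \right)}} = \sqrt{-16836 + \frac{1}{6} \cdot 98 \left(4 + 98\right)} = \sqrt{-16836 + \frac{1}{6} \cdot 98 \cdot 102} = \sqrt{-16836 + 1666} = \sqrt{-15170} = i \sqrt{15170}$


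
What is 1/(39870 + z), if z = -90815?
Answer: -1/50945 ≈ -1.9629e-5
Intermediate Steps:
1/(39870 + z) = 1/(39870 - 90815) = 1/(-50945) = -1/50945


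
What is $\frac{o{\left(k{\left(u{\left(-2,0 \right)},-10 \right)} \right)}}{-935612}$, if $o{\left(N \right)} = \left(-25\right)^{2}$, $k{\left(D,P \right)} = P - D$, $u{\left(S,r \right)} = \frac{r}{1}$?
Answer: $- \frac{625}{935612} \approx -0.00066801$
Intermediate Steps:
$u{\left(S,r \right)} = r$ ($u{\left(S,r \right)} = r 1 = r$)
$o{\left(N \right)} = 625$
$\frac{o{\left(k{\left(u{\left(-2,0 \right)},-10 \right)} \right)}}{-935612} = \frac{625}{-935612} = 625 \left(- \frac{1}{935612}\right) = - \frac{625}{935612}$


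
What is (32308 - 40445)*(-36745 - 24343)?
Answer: 497073056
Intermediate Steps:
(32308 - 40445)*(-36745 - 24343) = -8137*(-61088) = 497073056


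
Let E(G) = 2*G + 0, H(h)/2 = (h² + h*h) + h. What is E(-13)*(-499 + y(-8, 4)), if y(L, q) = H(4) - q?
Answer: 11206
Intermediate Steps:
H(h) = 2*h + 4*h² (H(h) = 2*((h² + h*h) + h) = 2*((h² + h²) + h) = 2*(2*h² + h) = 2*(h + 2*h²) = 2*h + 4*h²)
E(G) = 2*G
y(L, q) = 72 - q (y(L, q) = 2*4*(1 + 2*4) - q = 2*4*(1 + 8) - q = 2*4*9 - q = 72 - q)
E(-13)*(-499 + y(-8, 4)) = (2*(-13))*(-499 + (72 - 1*4)) = -26*(-499 + (72 - 4)) = -26*(-499 + 68) = -26*(-431) = 11206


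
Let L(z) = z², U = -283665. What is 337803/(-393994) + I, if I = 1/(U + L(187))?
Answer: -42005324441/48992365912 ≈ -0.85738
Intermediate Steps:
I = -1/248696 (I = 1/(-283665 + 187²) = 1/(-283665 + 34969) = 1/(-248696) = -1/248696 ≈ -4.0210e-6)
337803/(-393994) + I = 337803/(-393994) - 1/248696 = 337803*(-1/393994) - 1/248696 = -337803/393994 - 1/248696 = -42005324441/48992365912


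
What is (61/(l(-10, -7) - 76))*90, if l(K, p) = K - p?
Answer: -5490/79 ≈ -69.494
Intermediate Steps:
(61/(l(-10, -7) - 76))*90 = (61/((-10 - 1*(-7)) - 76))*90 = (61/((-10 + 7) - 76))*90 = (61/(-3 - 76))*90 = (61/(-79))*90 = -1/79*61*90 = -61/79*90 = -5490/79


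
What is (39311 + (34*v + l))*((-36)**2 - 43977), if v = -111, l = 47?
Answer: -1518760704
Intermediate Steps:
(39311 + (34*v + l))*((-36)**2 - 43977) = (39311 + (34*(-111) + 47))*((-36)**2 - 43977) = (39311 + (-3774 + 47))*(1296 - 43977) = (39311 - 3727)*(-42681) = 35584*(-42681) = -1518760704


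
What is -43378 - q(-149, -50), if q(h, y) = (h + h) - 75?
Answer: -43005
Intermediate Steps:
q(h, y) = -75 + 2*h (q(h, y) = 2*h - 75 = -75 + 2*h)
-43378 - q(-149, -50) = -43378 - (-75 + 2*(-149)) = -43378 - (-75 - 298) = -43378 - 1*(-373) = -43378 + 373 = -43005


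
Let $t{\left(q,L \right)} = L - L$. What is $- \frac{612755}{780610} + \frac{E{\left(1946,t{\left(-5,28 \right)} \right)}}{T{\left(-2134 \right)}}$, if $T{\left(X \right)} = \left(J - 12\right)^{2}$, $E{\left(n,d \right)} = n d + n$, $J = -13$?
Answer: $\frac{227219037}{97576250} \approx 2.3286$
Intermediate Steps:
$t{\left(q,L \right)} = 0$
$E{\left(n,d \right)} = n + d n$ ($E{\left(n,d \right)} = d n + n = n + d n$)
$T{\left(X \right)} = 625$ ($T{\left(X \right)} = \left(-13 - 12\right)^{2} = \left(-25\right)^{2} = 625$)
$- \frac{612755}{780610} + \frac{E{\left(1946,t{\left(-5,28 \right)} \right)}}{T{\left(-2134 \right)}} = - \frac{612755}{780610} + \frac{1946 \left(1 + 0\right)}{625} = \left(-612755\right) \frac{1}{780610} + 1946 \cdot 1 \cdot \frac{1}{625} = - \frac{122551}{156122} + 1946 \cdot \frac{1}{625} = - \frac{122551}{156122} + \frac{1946}{625} = \frac{227219037}{97576250}$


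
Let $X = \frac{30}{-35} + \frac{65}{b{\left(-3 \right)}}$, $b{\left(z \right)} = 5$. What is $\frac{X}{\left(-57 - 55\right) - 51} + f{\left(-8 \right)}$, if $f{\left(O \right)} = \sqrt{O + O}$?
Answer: $- \frac{85}{1141} + 4 i \approx -0.074496 + 4.0 i$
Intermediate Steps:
$f{\left(O \right)} = \sqrt{2} \sqrt{O}$ ($f{\left(O \right)} = \sqrt{2 O} = \sqrt{2} \sqrt{O}$)
$X = \frac{85}{7}$ ($X = \frac{30}{-35} + \frac{65}{5} = 30 \left(- \frac{1}{35}\right) + 65 \cdot \frac{1}{5} = - \frac{6}{7} + 13 = \frac{85}{7} \approx 12.143$)
$\frac{X}{\left(-57 - 55\right) - 51} + f{\left(-8 \right)} = \frac{85}{7 \left(\left(-57 - 55\right) - 51\right)} + \sqrt{2} \sqrt{-8} = \frac{85}{7 \left(-112 - 51\right)} + \sqrt{2} \cdot 2 i \sqrt{2} = \frac{85}{7 \left(-163\right)} + 4 i = \frac{85}{7} \left(- \frac{1}{163}\right) + 4 i = - \frac{85}{1141} + 4 i$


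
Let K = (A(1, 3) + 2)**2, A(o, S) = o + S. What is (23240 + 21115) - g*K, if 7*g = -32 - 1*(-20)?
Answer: 310917/7 ≈ 44417.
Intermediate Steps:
A(o, S) = S + o
g = -12/7 (g = (-32 - 1*(-20))/7 = (-32 + 20)/7 = (1/7)*(-12) = -12/7 ≈ -1.7143)
K = 36 (K = ((3 + 1) + 2)**2 = (4 + 2)**2 = 6**2 = 36)
(23240 + 21115) - g*K = (23240 + 21115) - (-12)*36/7 = 44355 - 1*(-432/7) = 44355 + 432/7 = 310917/7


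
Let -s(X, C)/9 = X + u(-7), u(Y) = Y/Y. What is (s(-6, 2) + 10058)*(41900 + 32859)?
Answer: 755290177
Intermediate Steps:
u(Y) = 1
s(X, C) = -9 - 9*X (s(X, C) = -9*(X + 1) = -9*(1 + X) = -9 - 9*X)
(s(-6, 2) + 10058)*(41900 + 32859) = ((-9 - 9*(-6)) + 10058)*(41900 + 32859) = ((-9 + 54) + 10058)*74759 = (45 + 10058)*74759 = 10103*74759 = 755290177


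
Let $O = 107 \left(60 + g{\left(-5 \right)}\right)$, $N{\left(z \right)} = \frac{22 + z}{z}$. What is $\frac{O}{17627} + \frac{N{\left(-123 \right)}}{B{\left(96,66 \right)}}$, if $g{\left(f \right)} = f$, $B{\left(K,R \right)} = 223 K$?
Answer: $\frac{15498068167}{46415134368} \approx 0.3339$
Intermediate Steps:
$N{\left(z \right)} = \frac{22 + z}{z}$
$O = 5885$ ($O = 107 \left(60 - 5\right) = 107 \cdot 55 = 5885$)
$\frac{O}{17627} + \frac{N{\left(-123 \right)}}{B{\left(96,66 \right)}} = \frac{5885}{17627} + \frac{\frac{1}{-123} \left(22 - 123\right)}{223 \cdot 96} = 5885 \cdot \frac{1}{17627} + \frac{\left(- \frac{1}{123}\right) \left(-101\right)}{21408} = \frac{5885}{17627} + \frac{101}{123} \cdot \frac{1}{21408} = \frac{5885}{17627} + \frac{101}{2633184} = \frac{15498068167}{46415134368}$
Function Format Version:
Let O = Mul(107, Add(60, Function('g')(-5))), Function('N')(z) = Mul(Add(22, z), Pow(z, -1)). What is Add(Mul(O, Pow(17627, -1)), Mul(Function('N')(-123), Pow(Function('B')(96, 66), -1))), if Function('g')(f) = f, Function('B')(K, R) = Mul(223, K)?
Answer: Rational(15498068167, 46415134368) ≈ 0.33390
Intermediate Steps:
Function('N')(z) = Mul(Pow(z, -1), Add(22, z))
O = 5885 (O = Mul(107, Add(60, -5)) = Mul(107, 55) = 5885)
Add(Mul(O, Pow(17627, -1)), Mul(Function('N')(-123), Pow(Function('B')(96, 66), -1))) = Add(Mul(5885, Pow(17627, -1)), Mul(Mul(Pow(-123, -1), Add(22, -123)), Pow(Mul(223, 96), -1))) = Add(Mul(5885, Rational(1, 17627)), Mul(Mul(Rational(-1, 123), -101), Pow(21408, -1))) = Add(Rational(5885, 17627), Mul(Rational(101, 123), Rational(1, 21408))) = Add(Rational(5885, 17627), Rational(101, 2633184)) = Rational(15498068167, 46415134368)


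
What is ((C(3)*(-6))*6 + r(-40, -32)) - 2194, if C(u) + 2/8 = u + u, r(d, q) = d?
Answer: -2441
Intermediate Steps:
C(u) = -¼ + 2*u (C(u) = -¼ + (u + u) = -¼ + 2*u)
((C(3)*(-6))*6 + r(-40, -32)) - 2194 = (((-¼ + 2*3)*(-6))*6 - 40) - 2194 = (((-¼ + 6)*(-6))*6 - 40) - 2194 = (((23/4)*(-6))*6 - 40) - 2194 = (-69/2*6 - 40) - 2194 = (-207 - 40) - 2194 = -247 - 2194 = -2441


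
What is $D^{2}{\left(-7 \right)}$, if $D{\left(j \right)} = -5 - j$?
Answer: $4$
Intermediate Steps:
$D^{2}{\left(-7 \right)} = \left(-5 - -7\right)^{2} = \left(-5 + 7\right)^{2} = 2^{2} = 4$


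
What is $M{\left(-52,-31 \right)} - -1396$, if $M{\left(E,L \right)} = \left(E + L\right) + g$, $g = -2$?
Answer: $1311$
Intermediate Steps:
$M{\left(E,L \right)} = -2 + E + L$ ($M{\left(E,L \right)} = \left(E + L\right) - 2 = -2 + E + L$)
$M{\left(-52,-31 \right)} - -1396 = \left(-2 - 52 - 31\right) - -1396 = -85 + 1396 = 1311$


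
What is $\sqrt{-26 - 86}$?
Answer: $4 i \sqrt{7} \approx 10.583 i$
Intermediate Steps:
$\sqrt{-26 - 86} = \sqrt{-112} = 4 i \sqrt{7}$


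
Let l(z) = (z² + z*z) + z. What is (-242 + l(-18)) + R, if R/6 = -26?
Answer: 232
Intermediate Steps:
R = -156 (R = 6*(-26) = -156)
l(z) = z + 2*z² (l(z) = (z² + z²) + z = 2*z² + z = z + 2*z²)
(-242 + l(-18)) + R = (-242 - 18*(1 + 2*(-18))) - 156 = (-242 - 18*(1 - 36)) - 156 = (-242 - 18*(-35)) - 156 = (-242 + 630) - 156 = 388 - 156 = 232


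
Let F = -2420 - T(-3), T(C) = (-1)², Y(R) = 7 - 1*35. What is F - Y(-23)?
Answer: -2393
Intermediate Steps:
Y(R) = -28 (Y(R) = 7 - 35 = -28)
T(C) = 1
F = -2421 (F = -2420 - 1*1 = -2420 - 1 = -2421)
F - Y(-23) = -2421 - 1*(-28) = -2421 + 28 = -2393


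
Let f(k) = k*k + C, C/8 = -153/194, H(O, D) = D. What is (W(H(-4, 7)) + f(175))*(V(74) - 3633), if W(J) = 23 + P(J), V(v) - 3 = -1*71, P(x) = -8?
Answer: -10997403068/97 ≈ -1.1338e+8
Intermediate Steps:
C = -612/97 (C = 8*(-153/194) = -612/97 ≈ -6.3093)
f(k) = -612/97 + k² (f(k) = k*k - 612/97 = k² - 612/97 = -612/97 + k²)
V(v) = -68 (V(v) = 3 - 1*71 = 3 - 71 = -68)
W(J) = 15 (W(J) = 23 - 8 = 15)
(W(H(-4, 7)) + f(175))*(V(74) - 3633) = (15 + (-612/97 + 175²))*(-68 - 3633) = (15 + (-612/97 + 30625))*(-3701) = (15 + 2970013/97)*(-3701) = (2971468/97)*(-3701) = -10997403068/97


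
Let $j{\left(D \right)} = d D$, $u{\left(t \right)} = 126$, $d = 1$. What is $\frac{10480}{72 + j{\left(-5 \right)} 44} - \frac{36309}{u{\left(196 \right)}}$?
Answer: $- \frac{79693}{222} \approx -358.98$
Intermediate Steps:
$j{\left(D \right)} = D$ ($j{\left(D \right)} = 1 D = D$)
$\frac{10480}{72 + j{\left(-5 \right)} 44} - \frac{36309}{u{\left(196 \right)}} = \frac{10480}{72 - 220} - \frac{36309}{126} = \frac{10480}{72 - 220} - \frac{1729}{6} = \frac{10480}{-148} - \frac{1729}{6} = 10480 \left(- \frac{1}{148}\right) - \frac{1729}{6} = - \frac{2620}{37} - \frac{1729}{6} = - \frac{79693}{222}$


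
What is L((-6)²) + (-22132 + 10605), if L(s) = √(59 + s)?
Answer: -11527 + √95 ≈ -11517.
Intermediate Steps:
L((-6)²) + (-22132 + 10605) = √(59 + (-6)²) + (-22132 + 10605) = √(59 + 36) - 11527 = √95 - 11527 = -11527 + √95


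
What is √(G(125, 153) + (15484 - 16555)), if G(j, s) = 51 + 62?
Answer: I*√958 ≈ 30.952*I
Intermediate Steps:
G(j, s) = 113
√(G(125, 153) + (15484 - 16555)) = √(113 + (15484 - 16555)) = √(113 - 1071) = √(-958) = I*√958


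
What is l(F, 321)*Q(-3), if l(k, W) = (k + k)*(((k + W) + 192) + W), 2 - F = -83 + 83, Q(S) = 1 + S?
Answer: -6688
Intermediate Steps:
F = 2 (F = 2 - (-83 + 83) = 2 - 1*0 = 2 + 0 = 2)
l(k, W) = 2*k*(192 + k + 2*W) (l(k, W) = (2*k)*(((W + k) + 192) + W) = (2*k)*((192 + W + k) + W) = (2*k)*(192 + k + 2*W) = 2*k*(192 + k + 2*W))
l(F, 321)*Q(-3) = (2*2*(192 + 2 + 2*321))*(1 - 3) = (2*2*(192 + 2 + 642))*(-2) = (2*2*836)*(-2) = 3344*(-2) = -6688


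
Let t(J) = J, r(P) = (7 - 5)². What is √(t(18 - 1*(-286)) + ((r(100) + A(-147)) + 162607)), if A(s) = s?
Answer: 4*√10173 ≈ 403.45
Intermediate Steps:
r(P) = 4 (r(P) = 2² = 4)
√(t(18 - 1*(-286)) + ((r(100) + A(-147)) + 162607)) = √((18 - 1*(-286)) + ((4 - 147) + 162607)) = √((18 + 286) + (-143 + 162607)) = √(304 + 162464) = √162768 = 4*√10173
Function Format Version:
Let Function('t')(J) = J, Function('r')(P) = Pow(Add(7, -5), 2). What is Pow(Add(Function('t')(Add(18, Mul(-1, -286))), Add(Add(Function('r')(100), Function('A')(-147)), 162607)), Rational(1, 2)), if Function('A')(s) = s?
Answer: Mul(4, Pow(10173, Rational(1, 2))) ≈ 403.45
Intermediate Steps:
Function('r')(P) = 4 (Function('r')(P) = Pow(2, 2) = 4)
Pow(Add(Function('t')(Add(18, Mul(-1, -286))), Add(Add(Function('r')(100), Function('A')(-147)), 162607)), Rational(1, 2)) = Pow(Add(Add(18, Mul(-1, -286)), Add(Add(4, -147), 162607)), Rational(1, 2)) = Pow(Add(Add(18, 286), Add(-143, 162607)), Rational(1, 2)) = Pow(Add(304, 162464), Rational(1, 2)) = Pow(162768, Rational(1, 2)) = Mul(4, Pow(10173, Rational(1, 2)))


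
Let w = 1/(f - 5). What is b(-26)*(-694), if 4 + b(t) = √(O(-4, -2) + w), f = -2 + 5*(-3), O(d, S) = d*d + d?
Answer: 2776 - 347*√5786/11 ≈ 376.47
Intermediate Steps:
O(d, S) = d + d² (O(d, S) = d² + d = d + d²)
f = -17 (f = -2 - 15 = -17)
w = -1/22 (w = 1/(-17 - 5) = 1/(-22) = -1/22 ≈ -0.045455)
b(t) = -4 + √5786/22 (b(t) = -4 + √(-4*(1 - 4) - 1/22) = -4 + √(-4*(-3) - 1/22) = -4 + √(12 - 1/22) = -4 + √(263/22) = -4 + √5786/22)
b(-26)*(-694) = (-4 + √5786/22)*(-694) = 2776 - 347*√5786/11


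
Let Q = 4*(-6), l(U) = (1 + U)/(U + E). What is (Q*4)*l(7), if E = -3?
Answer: -192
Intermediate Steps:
l(U) = (1 + U)/(-3 + U) (l(U) = (1 + U)/(U - 3) = (1 + U)/(-3 + U))
Q = -24
(Q*4)*l(7) = (-24*4)*((1 + 7)/(-3 + 7)) = -96*8/4 = -24*8 = -96*2 = -192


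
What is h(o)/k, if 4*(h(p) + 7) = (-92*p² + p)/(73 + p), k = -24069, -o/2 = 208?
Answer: -1325997/2751889 ≈ -0.48185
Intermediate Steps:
o = -416 (o = -2*208 = -416)
h(p) = -7 + (p - 92*p²)/(4*(73 + p)) (h(p) = -7 + ((-92*p² + p)/(73 + p))/4 = -7 + ((p - 92*p²)/(73 + p))/4 = -7 + (p - 92*p²)/(4*(73 + p)))
h(o)/k = ((-2044 - 92*(-416)² - 27*(-416))/(4*(73 - 416)))/(-24069) = ((¼)*(-2044 - 92*173056 + 11232)/(-343))*(-1/24069) = ((¼)*(-1/343)*(-2044 - 15921152 + 11232))*(-1/24069) = ((¼)*(-1/343)*(-15911964))*(-1/24069) = (3977991/343)*(-1/24069) = -1325997/2751889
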